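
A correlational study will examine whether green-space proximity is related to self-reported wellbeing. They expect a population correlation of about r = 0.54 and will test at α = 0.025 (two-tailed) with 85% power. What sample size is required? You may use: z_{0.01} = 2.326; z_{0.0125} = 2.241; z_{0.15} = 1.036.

Fisher's z: C = ½·ln((1+r)/(1−r)) = ½·ln(3.3478) = 0.6042.
n = ((z_{α/2} + z_β)/C)² + 3.
(2.241 + 1.036) / 0.6042 = 3.277 / 0.6042 = 5.424.
n = 5.424² + 3 = 29.42 + 3 = 32.4.
Round up.

n = 33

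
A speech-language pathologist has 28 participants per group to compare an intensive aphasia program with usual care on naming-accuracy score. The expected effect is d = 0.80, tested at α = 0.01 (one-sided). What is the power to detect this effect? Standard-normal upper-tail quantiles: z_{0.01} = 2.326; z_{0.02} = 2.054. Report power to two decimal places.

power ≈ 0.75

For two equal groups, power = Φ(d·√(n/2) − z_{α}).
d·√(n/2) = 0.80 × √(28/2) = 0.80 × 3.742 = 2.993.
z_β = 2.993 − 2.326 = 0.667.
Power = Φ(0.667) = 0.748.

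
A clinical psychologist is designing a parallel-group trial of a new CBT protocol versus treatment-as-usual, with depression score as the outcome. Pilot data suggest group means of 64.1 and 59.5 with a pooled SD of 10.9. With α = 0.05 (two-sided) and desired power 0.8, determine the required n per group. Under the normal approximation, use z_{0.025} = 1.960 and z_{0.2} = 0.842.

Cohen's d = |M₁ − M₂| / SD_pooled = |64.1 − 59.5| / 10.9 = 4.6 / 10.9 = 0.422.
For two independent groups with equal n: n = 2·((z_{α/2} + z_β) / d)².
z_{α/2} + z_β = 1.960 + 0.842 = 2.802.
n = 2 × (2.802 / 0.422)² = 2 × 6.640² = 2 × 44.09 = 88.2.
Round up to the next whole participant.

n = 89 per group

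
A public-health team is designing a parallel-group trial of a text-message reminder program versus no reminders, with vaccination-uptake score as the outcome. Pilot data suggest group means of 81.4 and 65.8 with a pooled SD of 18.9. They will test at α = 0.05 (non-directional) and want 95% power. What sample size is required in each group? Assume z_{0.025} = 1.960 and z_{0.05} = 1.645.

n = 39 per group

Cohen's d = |M₁ − M₂| / SD_pooled = |81.4 − 65.8| / 18.9 = 15.6 / 18.9 = 0.825.
For two independent groups with equal n: n = 2·((z_{α/2} + z_β) / d)².
z_{α/2} + z_β = 1.960 + 1.645 = 3.605.
n = 2 × (3.605 / 0.825)² = 2 × 4.370² = 2 × 19.09 = 38.2.
Round up to the next whole participant.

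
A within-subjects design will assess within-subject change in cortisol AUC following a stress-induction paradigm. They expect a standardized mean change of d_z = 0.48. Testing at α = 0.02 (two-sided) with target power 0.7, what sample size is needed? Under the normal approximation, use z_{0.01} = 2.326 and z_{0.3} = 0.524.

n = 36 pairs

For a paired (one-sample on differences) test: n = ((z_{α/2} + z_β) / d)².
z_{α/2} + z_β = 2.326 + 0.524 = 2.850.
n = (2.850 / 0.48)² = 5.938² = 35.25.
Round up.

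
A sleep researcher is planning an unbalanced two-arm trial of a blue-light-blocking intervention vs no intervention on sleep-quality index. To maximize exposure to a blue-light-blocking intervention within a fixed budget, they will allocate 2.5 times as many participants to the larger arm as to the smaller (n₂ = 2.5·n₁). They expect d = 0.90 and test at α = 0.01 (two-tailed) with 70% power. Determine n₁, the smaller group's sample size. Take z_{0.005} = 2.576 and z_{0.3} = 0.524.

With allocation ratio k = n₂/n₁ = 2.5, Var(x̄₁−x̄₂) = σ²(1/n₁ + 1/(k·n₁)) = σ²·(k+1)/(k·n₁).
So n₁ = (1 + 1/k)·((z_{α/2} + z_β)/d)² = 1.400 × (3.100/0.90)².
n₁ = 1.400 × 11.86 = 16.6.
Round up: n₁ = 17, giving n₂ = ⌈2.5 × 17⌉ = ⌈42.5⌉ = 43.

n₁ = 17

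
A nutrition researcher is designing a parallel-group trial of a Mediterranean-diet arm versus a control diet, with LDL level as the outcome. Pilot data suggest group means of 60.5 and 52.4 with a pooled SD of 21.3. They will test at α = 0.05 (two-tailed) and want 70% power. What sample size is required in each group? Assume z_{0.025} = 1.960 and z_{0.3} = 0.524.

n = 86 per group

Cohen's d = |M₁ − M₂| / SD_pooled = |60.5 − 52.4| / 21.3 = 8.1 / 21.3 = 0.380.
For two independent groups with equal n: n = 2·((z_{α/2} + z_β) / d)².
z_{α/2} + z_β = 1.960 + 0.524 = 2.484.
n = 2 × (2.484 / 0.380)² = 2 × 6.537² = 2 × 42.73 = 85.5.
Round up to the next whole participant.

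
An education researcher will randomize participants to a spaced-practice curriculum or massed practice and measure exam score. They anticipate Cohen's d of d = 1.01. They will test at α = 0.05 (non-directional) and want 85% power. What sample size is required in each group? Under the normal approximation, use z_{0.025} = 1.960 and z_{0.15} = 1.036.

n = 18 per group

For two independent groups with equal n: n = 2·((z_{α/2} + z_β) / d)².
z_{α/2} + z_β = 1.960 + 1.036 = 2.996.
n = 2 × (2.996 / 1.01)² = 2 × 2.966² = 2 × 8.80 = 17.6.
Round up to the next whole participant.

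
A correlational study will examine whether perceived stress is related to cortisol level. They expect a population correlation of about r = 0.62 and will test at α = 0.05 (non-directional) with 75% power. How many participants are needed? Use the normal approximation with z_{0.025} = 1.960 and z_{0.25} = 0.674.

Fisher's z: C = ½·ln((1+r)/(1−r)) = ½·ln(4.2632) = 0.7250.
n = ((z_{α/2} + z_β)/C)² + 3.
(1.960 + 0.674) / 0.7250 = 2.634 / 0.7250 = 3.633.
n = 3.633² + 3 = 13.20 + 3 = 16.2.
Round up.

n = 17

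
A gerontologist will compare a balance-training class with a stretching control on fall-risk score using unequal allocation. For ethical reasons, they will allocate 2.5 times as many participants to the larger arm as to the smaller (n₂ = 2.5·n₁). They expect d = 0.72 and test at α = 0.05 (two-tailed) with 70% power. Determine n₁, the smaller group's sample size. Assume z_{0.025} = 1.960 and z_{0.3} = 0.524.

With allocation ratio k = n₂/n₁ = 2.5, Var(x̄₁−x̄₂) = σ²(1/n₁ + 1/(k·n₁)) = σ²·(k+1)/(k·n₁).
So n₁ = (1 + 1/k)·((z_{α/2} + z_β)/d)² = 1.400 × (2.484/0.72)².
n₁ = 1.400 × 11.90 = 16.7.
Round up: n₁ = 17, giving n₂ = ⌈2.5 × 17⌉ = ⌈42.5⌉ = 43.

n₁ = 17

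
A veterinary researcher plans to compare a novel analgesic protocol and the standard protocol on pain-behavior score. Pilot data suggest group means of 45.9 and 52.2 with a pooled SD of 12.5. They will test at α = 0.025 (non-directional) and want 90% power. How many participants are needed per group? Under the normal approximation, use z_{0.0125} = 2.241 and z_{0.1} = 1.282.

Cohen's d = |M₁ − M₂| / SD_pooled = |45.9 − 52.2| / 12.5 = 6.3 / 12.5 = 0.504.
For two independent groups with equal n: n = 2·((z_{α/2} + z_β) / d)².
z_{α/2} + z_β = 2.241 + 1.282 = 3.523.
n = 2 × (3.523 / 0.504)² = 2 × 6.990² = 2 × 48.86 = 97.7.
Round up to the next whole participant.

n = 98 per group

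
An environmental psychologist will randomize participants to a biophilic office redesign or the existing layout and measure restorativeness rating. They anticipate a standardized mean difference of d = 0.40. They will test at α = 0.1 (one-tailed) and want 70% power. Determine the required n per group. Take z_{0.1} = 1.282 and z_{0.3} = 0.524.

n = 41 per group

For two independent groups with equal n: n = 2·((z_{α} + z_β) / d)².
z_{α} + z_β = 1.282 + 0.524 = 1.806.
n = 2 × (1.806 / 0.40)² = 2 × 4.515² = 2 × 20.39 = 40.8.
Round up to the next whole participant.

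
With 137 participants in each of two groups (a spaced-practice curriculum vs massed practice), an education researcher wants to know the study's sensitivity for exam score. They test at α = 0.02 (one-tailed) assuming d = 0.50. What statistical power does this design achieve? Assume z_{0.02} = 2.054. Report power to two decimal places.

For two equal groups, power = Φ(d·√(n/2) − z_{α}).
d·√(n/2) = 0.50 × √(137/2) = 0.50 × 8.276 = 4.138.
z_β = 4.138 − 2.054 = 2.084.
Power = Φ(2.084) = 0.981.

power ≈ 0.98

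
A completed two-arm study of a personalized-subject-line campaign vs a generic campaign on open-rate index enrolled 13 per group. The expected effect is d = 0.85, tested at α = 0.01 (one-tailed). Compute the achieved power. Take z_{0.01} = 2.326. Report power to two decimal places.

power ≈ 0.44

For two equal groups, power = Φ(d·√(n/2) − z_{α}).
d·√(n/2) = 0.85 × √(13/2) = 0.85 × 2.550 = 2.167.
z_β = 2.167 − 2.326 = -0.159.
Power = Φ(-0.159) = 0.437.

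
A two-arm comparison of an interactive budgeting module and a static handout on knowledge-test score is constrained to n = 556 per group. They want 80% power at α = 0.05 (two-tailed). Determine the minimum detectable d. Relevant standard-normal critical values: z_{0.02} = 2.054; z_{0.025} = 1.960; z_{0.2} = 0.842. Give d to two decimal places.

d_min ≈ 0.17

For two independent groups of n = 556 each: d_min = (z_{α/2} + z_β)·√(2/n).
z-sum = 1.960 + 0.842 = 2.802.
d_min = 2.802 × √(2/556) = 2.802 × 0.0600 = 0.168.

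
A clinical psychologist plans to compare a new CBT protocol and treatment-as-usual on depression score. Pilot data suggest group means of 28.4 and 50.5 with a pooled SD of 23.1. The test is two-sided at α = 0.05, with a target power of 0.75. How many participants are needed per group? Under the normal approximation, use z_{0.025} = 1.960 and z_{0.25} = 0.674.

n = 16 per group

Cohen's d = |M₁ − M₂| / SD_pooled = |28.4 − 50.5| / 23.1 = 22.1 / 23.1 = 0.957.
For two independent groups with equal n: n = 2·((z_{α/2} + z_β) / d)².
z_{α/2} + z_β = 1.960 + 0.674 = 2.634.
n = 2 × (2.634 / 0.957)² = 2 × 2.752² = 2 × 7.58 = 15.2.
Round up to the next whole participant.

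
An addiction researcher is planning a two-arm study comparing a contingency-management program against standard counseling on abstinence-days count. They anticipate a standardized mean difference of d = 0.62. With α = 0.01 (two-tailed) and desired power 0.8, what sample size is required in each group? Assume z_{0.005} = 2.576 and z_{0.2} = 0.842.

For two independent groups with equal n: n = 2·((z_{α/2} + z_β) / d)².
z_{α/2} + z_β = 2.576 + 0.842 = 3.418.
n = 2 × (3.418 / 0.62)² = 2 × 5.513² = 2 × 30.39 = 60.8.
Round up to the next whole participant.

n = 61 per group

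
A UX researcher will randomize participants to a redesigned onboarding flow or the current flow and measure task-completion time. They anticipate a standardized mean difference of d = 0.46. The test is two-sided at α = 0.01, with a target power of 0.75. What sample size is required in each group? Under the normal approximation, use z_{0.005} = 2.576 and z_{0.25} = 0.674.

n = 100 per group

For two independent groups with equal n: n = 2·((z_{α/2} + z_β) / d)².
z_{α/2} + z_β = 2.576 + 0.674 = 3.250.
n = 2 × (3.250 / 0.46)² = 2 × 7.065² = 2 × 49.92 = 99.8.
Round up to the next whole participant.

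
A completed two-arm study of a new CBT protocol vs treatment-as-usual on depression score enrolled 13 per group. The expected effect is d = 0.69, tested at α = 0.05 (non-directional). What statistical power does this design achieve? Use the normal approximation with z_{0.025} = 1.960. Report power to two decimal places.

For two equal groups, power = Φ(d·√(n/2) − z_{α/2}).
d·√(n/2) = 0.69 × √(13/2) = 0.69 × 2.550 = 1.759.
z_β = 1.759 − 1.960 = -0.201.
Power = Φ(-0.201) = 0.420.

power ≈ 0.42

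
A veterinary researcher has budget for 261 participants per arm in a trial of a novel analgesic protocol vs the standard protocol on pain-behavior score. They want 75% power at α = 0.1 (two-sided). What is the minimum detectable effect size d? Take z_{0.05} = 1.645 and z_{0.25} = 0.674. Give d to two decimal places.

d_min ≈ 0.20

For two independent groups of n = 261 each: d_min = (z_{α/2} + z_β)·√(2/n).
z-sum = 1.645 + 0.674 = 2.319.
d_min = 2.319 × √(2/261) = 2.319 × 0.0875 = 0.203.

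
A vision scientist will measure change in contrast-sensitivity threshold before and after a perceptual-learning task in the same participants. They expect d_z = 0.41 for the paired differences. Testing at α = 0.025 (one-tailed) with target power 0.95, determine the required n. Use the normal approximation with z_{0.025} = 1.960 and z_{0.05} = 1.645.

For a paired (one-sample on differences) test: n = ((z_{α} + z_β) / d)².
z_{α} + z_β = 1.960 + 1.645 = 3.605.
n = (3.605 / 0.41)² = 8.793² = 77.31.
Round up.

n = 78 pairs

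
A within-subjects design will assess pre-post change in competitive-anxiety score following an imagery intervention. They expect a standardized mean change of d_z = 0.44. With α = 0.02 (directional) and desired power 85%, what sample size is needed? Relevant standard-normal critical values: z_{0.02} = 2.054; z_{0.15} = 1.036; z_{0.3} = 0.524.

For a paired (one-sample on differences) test: n = ((z_{α} + z_β) / d)².
z_{α} + z_β = 2.054 + 1.036 = 3.090.
n = (3.090 / 0.44)² = 7.023² = 49.32.
Round up.

n = 50 pairs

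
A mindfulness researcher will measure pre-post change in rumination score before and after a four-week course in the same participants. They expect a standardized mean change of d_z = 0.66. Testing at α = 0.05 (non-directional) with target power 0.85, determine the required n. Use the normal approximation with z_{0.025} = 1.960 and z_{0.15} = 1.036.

n = 21 pairs

For a paired (one-sample on differences) test: n = ((z_{α/2} + z_β) / d)².
z_{α/2} + z_β = 1.960 + 1.036 = 2.996.
n = (2.996 / 0.66)² = 4.539² = 20.61.
Round up.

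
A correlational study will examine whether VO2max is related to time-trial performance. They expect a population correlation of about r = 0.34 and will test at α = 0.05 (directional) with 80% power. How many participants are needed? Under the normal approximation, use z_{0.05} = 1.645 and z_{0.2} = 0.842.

Fisher's z: C = ½·ln((1+r)/(1−r)) = ½·ln(2.0303) = 0.3541.
n = ((z_{α} + z_β)/C)² + 3.
(1.645 + 0.842) / 0.3541 = 2.487 / 0.3541 = 7.023.
n = 7.023² + 3 = 49.33 + 3 = 52.3.
Round up.

n = 53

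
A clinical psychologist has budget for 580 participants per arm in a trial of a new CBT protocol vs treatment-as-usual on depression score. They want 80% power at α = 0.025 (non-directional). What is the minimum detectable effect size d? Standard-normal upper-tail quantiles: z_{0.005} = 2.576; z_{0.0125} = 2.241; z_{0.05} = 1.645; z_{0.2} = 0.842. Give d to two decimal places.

d_min ≈ 0.18

For two independent groups of n = 580 each: d_min = (z_{α/2} + z_β)·√(2/n).
z-sum = 2.241 + 0.842 = 3.083.
d_min = 3.083 × √(2/580) = 3.083 × 0.0587 = 0.181.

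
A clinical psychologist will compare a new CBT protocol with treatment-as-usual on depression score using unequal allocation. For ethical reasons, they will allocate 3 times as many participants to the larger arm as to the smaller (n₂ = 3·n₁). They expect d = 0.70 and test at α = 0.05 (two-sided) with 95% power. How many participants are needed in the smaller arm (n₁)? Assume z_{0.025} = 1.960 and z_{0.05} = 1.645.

With allocation ratio k = n₂/n₁ = 3, Var(x̄₁−x̄₂) = σ²(1/n₁ + 1/(k·n₁)) = σ²·(k+1)/(k·n₁).
So n₁ = (1 + 1/k)·((z_{α/2} + z_β)/d)² = 1.333 × (3.605/0.70)².
n₁ = 1.333 × 26.52 = 35.4.
Round up: n₁ = 36, giving n₂ = 3 × 36 = 108.

n₁ = 36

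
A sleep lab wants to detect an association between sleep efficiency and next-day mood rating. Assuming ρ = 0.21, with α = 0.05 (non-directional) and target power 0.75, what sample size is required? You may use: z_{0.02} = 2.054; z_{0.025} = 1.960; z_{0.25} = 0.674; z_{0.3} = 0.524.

n = 156

Fisher's z: C = ½·ln((1+r)/(1−r)) = ½·ln(1.5316) = 0.2132.
n = ((z_{α/2} + z_β)/C)² + 3.
(1.960 + 0.674) / 0.2132 = 2.634 / 0.2132 = 12.355.
n = 12.355² + 3 = 152.64 + 3 = 155.6.
Round up.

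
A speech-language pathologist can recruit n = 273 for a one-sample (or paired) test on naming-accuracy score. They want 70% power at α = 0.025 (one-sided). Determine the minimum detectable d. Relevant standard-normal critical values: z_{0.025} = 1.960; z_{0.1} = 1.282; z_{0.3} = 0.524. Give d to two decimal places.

d_min ≈ 0.15

For a single sample (or paired design) of n = 273: d_min = (z_{α} + z_β)/√n.
z-sum = 1.960 + 0.524 = 2.484.
d_min = 2.484 / √273 = 2.484 / 16.523 = 0.150.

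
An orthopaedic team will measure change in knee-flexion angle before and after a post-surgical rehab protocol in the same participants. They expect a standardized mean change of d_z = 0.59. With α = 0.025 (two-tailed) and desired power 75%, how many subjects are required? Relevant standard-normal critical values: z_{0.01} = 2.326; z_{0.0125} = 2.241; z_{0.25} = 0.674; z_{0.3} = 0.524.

n = 25 pairs

For a paired (one-sample on differences) test: n = ((z_{α/2} + z_β) / d)².
z_{α/2} + z_β = 2.241 + 0.674 = 2.915.
n = (2.915 / 0.59)² = 4.941² = 24.41.
Round up.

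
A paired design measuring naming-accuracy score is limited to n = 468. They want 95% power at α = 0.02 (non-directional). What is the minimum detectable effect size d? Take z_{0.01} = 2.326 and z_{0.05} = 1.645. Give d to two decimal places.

d_min ≈ 0.18

For a single sample (or paired design) of n = 468: d_min = (z_{α/2} + z_β)/√n.
z-sum = 2.326 + 1.645 = 3.971.
d_min = 3.971 / √468 = 3.971 / 21.633 = 0.184.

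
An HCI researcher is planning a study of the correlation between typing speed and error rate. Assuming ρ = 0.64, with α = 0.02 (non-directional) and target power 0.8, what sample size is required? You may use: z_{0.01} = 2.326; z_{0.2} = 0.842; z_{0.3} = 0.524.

n = 21

Fisher's z: C = ½·ln((1+r)/(1−r)) = ½·ln(4.5556) = 0.7582.
n = ((z_{α/2} + z_β)/C)² + 3.
(2.326 + 0.842) / 0.7582 = 3.168 / 0.7582 = 4.178.
n = 4.178² + 3 = 17.46 + 3 = 20.5.
Round up.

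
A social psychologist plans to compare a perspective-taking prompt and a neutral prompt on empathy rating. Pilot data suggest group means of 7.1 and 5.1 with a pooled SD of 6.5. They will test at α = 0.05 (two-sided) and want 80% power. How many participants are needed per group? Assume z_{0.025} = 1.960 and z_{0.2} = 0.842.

Cohen's d = |M₁ − M₂| / SD_pooled = |7.1 − 5.1| / 6.5 = 2.0 / 6.5 = 0.308.
For two independent groups with equal n: n = 2·((z_{α/2} + z_β) / d)².
z_{α/2} + z_β = 1.960 + 0.842 = 2.802.
n = 2 × (2.802 / 0.308)² = 2 × 9.097² = 2 × 82.76 = 165.5.
Round up to the next whole participant.

n = 166 per group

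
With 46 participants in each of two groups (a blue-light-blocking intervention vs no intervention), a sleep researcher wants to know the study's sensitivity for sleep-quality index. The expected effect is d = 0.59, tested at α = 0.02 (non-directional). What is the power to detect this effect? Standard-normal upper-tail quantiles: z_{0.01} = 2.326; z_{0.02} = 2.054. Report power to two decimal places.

For two equal groups, power = Φ(d·√(n/2) − z_{α/2}).
d·√(n/2) = 0.59 × √(46/2) = 0.59 × 4.796 = 2.830.
z_β = 2.830 − 2.326 = 0.504.
Power = Φ(0.504) = 0.693.

power ≈ 0.69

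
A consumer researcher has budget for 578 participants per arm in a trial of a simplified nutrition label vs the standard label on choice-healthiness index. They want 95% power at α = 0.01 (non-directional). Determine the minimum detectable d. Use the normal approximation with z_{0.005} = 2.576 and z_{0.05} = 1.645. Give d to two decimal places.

d_min ≈ 0.25

For two independent groups of n = 578 each: d_min = (z_{α/2} + z_β)·√(2/n).
z-sum = 2.576 + 1.645 = 4.221.
d_min = 4.221 × √(2/578) = 4.221 × 0.0588 = 0.248.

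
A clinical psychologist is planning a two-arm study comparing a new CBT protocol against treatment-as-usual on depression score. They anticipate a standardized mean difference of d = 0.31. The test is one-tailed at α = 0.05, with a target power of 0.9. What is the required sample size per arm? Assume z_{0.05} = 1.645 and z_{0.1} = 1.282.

n = 179 per group

For two independent groups with equal n: n = 2·((z_{α} + z_β) / d)².
z_{α} + z_β = 1.645 + 1.282 = 2.927.
n = 2 × (2.927 / 0.31)² = 2 × 9.442² = 2 × 89.15 = 178.3.
Round up to the next whole participant.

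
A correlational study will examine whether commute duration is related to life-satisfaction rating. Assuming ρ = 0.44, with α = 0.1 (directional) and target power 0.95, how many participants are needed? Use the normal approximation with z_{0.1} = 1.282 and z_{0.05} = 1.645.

Fisher's z: C = ½·ln((1+r)/(1−r)) = ½·ln(2.5714) = 0.4722.
n = ((z_{α} + z_β)/C)² + 3.
(1.282 + 1.645) / 0.4722 = 2.927 / 0.4722 = 6.199.
n = 6.199² + 3 = 38.42 + 3 = 41.4.
Round up.

n = 42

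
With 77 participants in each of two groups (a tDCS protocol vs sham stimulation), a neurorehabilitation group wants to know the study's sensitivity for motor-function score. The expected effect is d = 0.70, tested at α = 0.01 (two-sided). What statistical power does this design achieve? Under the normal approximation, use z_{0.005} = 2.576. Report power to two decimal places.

For two equal groups, power = Φ(d·√(n/2) − z_{α/2}).
d·√(n/2) = 0.70 × √(77/2) = 0.70 × 6.205 = 4.343.
z_β = 4.343 − 2.576 = 1.767.
Power = Φ(1.767) = 0.961.

power ≈ 0.96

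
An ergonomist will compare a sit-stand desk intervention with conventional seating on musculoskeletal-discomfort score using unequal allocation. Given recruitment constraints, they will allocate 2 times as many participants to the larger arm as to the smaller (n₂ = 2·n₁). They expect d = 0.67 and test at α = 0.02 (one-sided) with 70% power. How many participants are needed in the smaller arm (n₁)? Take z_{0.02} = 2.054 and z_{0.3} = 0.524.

n₁ = 23

With allocation ratio k = n₂/n₁ = 2, Var(x̄₁−x̄₂) = σ²(1/n₁ + 1/(k·n₁)) = σ²·(k+1)/(k·n₁).
So n₁ = (1 + 1/k)·((z_{α} + z_β)/d)² = 1.500 × (2.578/0.67)².
n₁ = 1.500 × 14.81 = 22.2.
Round up: n₁ = 23, giving n₂ = 2 × 23 = 46.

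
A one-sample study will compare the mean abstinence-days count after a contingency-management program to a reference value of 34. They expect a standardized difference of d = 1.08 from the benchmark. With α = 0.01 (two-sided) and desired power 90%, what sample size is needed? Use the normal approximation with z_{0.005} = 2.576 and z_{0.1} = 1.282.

n = 13

For a one-sample test: n = ((z_{α/2} + z_β) / d)².
z_{α/2} + z_β = 2.576 + 1.282 = 3.858.
n = (3.858 / 1.08)² = 3.572² = 12.76.
Round up.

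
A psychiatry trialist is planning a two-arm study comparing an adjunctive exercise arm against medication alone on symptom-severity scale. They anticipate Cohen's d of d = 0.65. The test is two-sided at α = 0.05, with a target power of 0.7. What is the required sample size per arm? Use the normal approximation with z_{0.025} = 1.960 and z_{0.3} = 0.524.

For two independent groups with equal n: n = 2·((z_{α/2} + z_β) / d)².
z_{α/2} + z_β = 1.960 + 0.524 = 2.484.
n = 2 × (2.484 / 0.65)² = 2 × 3.822² = 2 × 14.60 = 29.2.
Round up to the next whole participant.

n = 30 per group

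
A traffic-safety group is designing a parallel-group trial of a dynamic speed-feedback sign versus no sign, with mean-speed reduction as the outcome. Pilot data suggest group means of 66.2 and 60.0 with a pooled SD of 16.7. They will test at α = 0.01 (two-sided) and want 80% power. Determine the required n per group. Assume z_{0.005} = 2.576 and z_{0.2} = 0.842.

n = 170 per group

Cohen's d = |M₁ − M₂| / SD_pooled = |66.2 − 60.0| / 16.7 = 6.2 / 16.7 = 0.371.
For two independent groups with equal n: n = 2·((z_{α/2} + z_β) / d)².
z_{α/2} + z_β = 2.576 + 0.842 = 3.418.
n = 2 × (3.418 / 0.371)² = 2 × 9.213² = 2 × 84.88 = 169.8.
Round up to the next whole participant.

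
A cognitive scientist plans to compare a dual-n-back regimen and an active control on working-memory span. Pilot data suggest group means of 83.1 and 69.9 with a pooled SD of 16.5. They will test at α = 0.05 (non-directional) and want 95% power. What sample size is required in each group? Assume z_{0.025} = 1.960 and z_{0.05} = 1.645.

Cohen's d = |M₁ − M₂| / SD_pooled = |83.1 − 69.9| / 16.5 = 13.2 / 16.5 = 0.800.
For two independent groups with equal n: n = 2·((z_{α/2} + z_β) / d)².
z_{α/2} + z_β = 1.960 + 1.645 = 3.605.
n = 2 × (3.605 / 0.800)² = 2 × 4.506² = 2 × 20.31 = 40.6.
Round up to the next whole participant.

n = 41 per group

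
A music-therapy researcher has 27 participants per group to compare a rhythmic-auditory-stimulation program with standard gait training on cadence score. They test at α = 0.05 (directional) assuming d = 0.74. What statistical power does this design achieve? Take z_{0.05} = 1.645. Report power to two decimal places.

power ≈ 0.86

For two equal groups, power = Φ(d·√(n/2) − z_{α}).
d·√(n/2) = 0.74 × √(27/2) = 0.74 × 3.674 = 2.719.
z_β = 2.719 − 1.645 = 1.074.
Power = Φ(1.074) = 0.859.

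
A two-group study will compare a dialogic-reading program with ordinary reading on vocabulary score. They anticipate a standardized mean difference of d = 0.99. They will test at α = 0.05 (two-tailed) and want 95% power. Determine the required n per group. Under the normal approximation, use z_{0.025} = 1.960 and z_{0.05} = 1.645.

For two independent groups with equal n: n = 2·((z_{α/2} + z_β) / d)².
z_{α/2} + z_β = 1.960 + 1.645 = 3.605.
n = 2 × (3.605 / 0.99)² = 2 × 3.641² = 2 × 13.26 = 26.5.
Round up to the next whole participant.

n = 27 per group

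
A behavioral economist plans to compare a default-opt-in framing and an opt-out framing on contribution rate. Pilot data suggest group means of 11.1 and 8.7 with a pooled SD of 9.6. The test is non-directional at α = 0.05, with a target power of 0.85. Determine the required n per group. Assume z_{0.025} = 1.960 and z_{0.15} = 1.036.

n = 288 per group

Cohen's d = |M₁ − M₂| / SD_pooled = |11.1 − 8.7| / 9.6 = 2.4 / 9.6 = 0.250.
For two independent groups with equal n: n = 2·((z_{α/2} + z_β) / d)².
z_{α/2} + z_β = 1.960 + 1.036 = 2.996.
n = 2 × (2.996 / 0.250)² = 2 × 11.984² = 2 × 143.62 = 287.2.
Round up to the next whole participant.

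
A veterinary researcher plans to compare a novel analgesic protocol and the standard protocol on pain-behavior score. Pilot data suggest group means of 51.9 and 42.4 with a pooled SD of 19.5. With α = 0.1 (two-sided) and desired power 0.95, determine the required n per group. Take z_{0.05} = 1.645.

Cohen's d = |M₁ − M₂| / SD_pooled = |51.9 − 42.4| / 19.5 = 9.5 / 19.5 = 0.487.
For two independent groups with equal n: n = 2·((z_{α/2} + z_β) / d)².
z_{α/2} + z_β = 1.645 + 1.645 = 3.290.
n = 2 × (3.290 / 0.487)² = 2 × 6.756² = 2 × 45.64 = 91.3.
Round up to the next whole participant.

n = 92 per group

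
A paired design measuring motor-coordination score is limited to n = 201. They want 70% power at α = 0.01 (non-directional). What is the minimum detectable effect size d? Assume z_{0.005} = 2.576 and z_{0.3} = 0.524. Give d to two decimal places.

For a single sample (or paired design) of n = 201: d_min = (z_{α/2} + z_β)/√n.
z-sum = 2.576 + 0.524 = 3.100.
d_min = 3.100 / √201 = 3.100 / 14.177 = 0.219.

d_min ≈ 0.22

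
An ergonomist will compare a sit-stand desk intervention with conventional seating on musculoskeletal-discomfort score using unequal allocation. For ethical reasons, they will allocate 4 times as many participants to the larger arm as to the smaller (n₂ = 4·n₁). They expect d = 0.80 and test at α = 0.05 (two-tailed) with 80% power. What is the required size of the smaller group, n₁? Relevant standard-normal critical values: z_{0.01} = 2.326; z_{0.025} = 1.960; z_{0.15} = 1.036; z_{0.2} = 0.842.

n₁ = 16

With allocation ratio k = n₂/n₁ = 4, Var(x̄₁−x̄₂) = σ²(1/n₁ + 1/(k·n₁)) = σ²·(k+1)/(k·n₁).
So n₁ = (1 + 1/k)·((z_{α/2} + z_β)/d)² = 1.250 × (2.802/0.80)².
n₁ = 1.250 × 12.27 = 15.3.
Round up: n₁ = 16, giving n₂ = 4 × 16 = 64.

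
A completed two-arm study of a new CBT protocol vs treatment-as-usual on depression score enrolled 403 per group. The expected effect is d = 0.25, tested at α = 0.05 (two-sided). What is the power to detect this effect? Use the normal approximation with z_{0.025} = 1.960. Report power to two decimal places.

power ≈ 0.94

For two equal groups, power = Φ(d·√(n/2) − z_{α/2}).
d·√(n/2) = 0.25 × √(403/2) = 0.25 × 14.195 = 3.549.
z_β = 3.549 − 1.960 = 1.589.
Power = Φ(1.589) = 0.944.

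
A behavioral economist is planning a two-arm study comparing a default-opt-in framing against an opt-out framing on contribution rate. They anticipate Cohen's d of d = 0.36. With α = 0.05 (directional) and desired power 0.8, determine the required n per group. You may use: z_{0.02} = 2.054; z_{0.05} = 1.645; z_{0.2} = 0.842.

n = 96 per group

For two independent groups with equal n: n = 2·((z_{α} + z_β) / d)².
z_{α} + z_β = 1.645 + 0.842 = 2.487.
n = 2 × (2.487 / 0.36)² = 2 × 6.908² = 2 × 47.73 = 95.5.
Round up to the next whole participant.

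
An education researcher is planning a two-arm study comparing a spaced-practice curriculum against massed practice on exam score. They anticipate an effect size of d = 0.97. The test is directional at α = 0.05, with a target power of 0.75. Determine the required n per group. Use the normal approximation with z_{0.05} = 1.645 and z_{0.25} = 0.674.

n = 12 per group

For two independent groups with equal n: n = 2·((z_{α} + z_β) / d)².
z_{α} + z_β = 1.645 + 0.674 = 2.319.
n = 2 × (2.319 / 0.97)² = 2 × 2.391² = 2 × 5.72 = 11.4.
Round up to the next whole participant.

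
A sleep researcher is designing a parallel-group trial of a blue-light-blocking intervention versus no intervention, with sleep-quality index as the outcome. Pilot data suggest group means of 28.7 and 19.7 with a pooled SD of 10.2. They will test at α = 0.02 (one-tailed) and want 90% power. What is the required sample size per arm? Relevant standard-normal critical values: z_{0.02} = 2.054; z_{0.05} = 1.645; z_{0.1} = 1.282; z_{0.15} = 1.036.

Cohen's d = |M₁ − M₂| / SD_pooled = |28.7 − 19.7| / 10.2 = 9.0 / 10.2 = 0.882.
For two independent groups with equal n: n = 2·((z_{α} + z_β) / d)².
z_{α} + z_β = 2.054 + 1.282 = 3.336.
n = 2 × (3.336 / 0.882)² = 2 × 3.782² = 2 × 14.31 = 28.6.
Round up to the next whole participant.

n = 29 per group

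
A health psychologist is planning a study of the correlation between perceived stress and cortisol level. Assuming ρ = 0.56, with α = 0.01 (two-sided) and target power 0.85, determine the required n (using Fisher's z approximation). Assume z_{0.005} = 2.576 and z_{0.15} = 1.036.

n = 36

Fisher's z: C = ½·ln((1+r)/(1−r)) = ½·ln(3.5455) = 0.6328.
n = ((z_{α/2} + z_β)/C)² + 3.
(2.576 + 1.036) / 0.6328 = 3.612 / 0.6328 = 5.708.
n = 5.708² + 3 = 32.58 + 3 = 35.6.
Round up.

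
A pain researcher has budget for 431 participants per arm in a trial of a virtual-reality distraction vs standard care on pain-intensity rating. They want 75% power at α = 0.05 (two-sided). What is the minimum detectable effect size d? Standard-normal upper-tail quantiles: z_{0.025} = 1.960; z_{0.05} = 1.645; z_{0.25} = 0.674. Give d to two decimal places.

For two independent groups of n = 431 each: d_min = (z_{α/2} + z_β)·√(2/n).
z-sum = 1.960 + 0.674 = 2.634.
d_min = 2.634 × √(2/431) = 2.634 × 0.0681 = 0.179.

d_min ≈ 0.18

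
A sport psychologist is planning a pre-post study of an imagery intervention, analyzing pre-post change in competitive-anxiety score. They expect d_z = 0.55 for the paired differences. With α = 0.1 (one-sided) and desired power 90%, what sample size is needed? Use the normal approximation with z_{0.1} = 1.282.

For a paired (one-sample on differences) test: n = ((z_{α} + z_β) / d)².
z_{α} + z_β = 1.282 + 1.282 = 2.564.
n = (2.564 / 0.55)² = 4.662² = 21.73.
Round up.

n = 22 pairs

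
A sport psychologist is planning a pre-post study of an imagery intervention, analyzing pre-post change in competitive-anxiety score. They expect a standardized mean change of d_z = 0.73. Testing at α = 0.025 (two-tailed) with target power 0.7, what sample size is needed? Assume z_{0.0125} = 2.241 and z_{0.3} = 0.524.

For a paired (one-sample on differences) test: n = ((z_{α/2} + z_β) / d)².
z_{α/2} + z_β = 2.241 + 0.524 = 2.765.
n = (2.765 / 0.73)² = 3.788² = 14.35.
Round up.

n = 15 pairs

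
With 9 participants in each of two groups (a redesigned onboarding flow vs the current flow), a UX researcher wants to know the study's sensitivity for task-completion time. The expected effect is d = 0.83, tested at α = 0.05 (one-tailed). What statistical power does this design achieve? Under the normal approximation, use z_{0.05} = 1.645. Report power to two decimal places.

power ≈ 0.55

For two equal groups, power = Φ(d·√(n/2) − z_{α}).
d·√(n/2) = 0.83 × √(9/2) = 0.83 × 2.121 = 1.761.
z_β = 1.761 − 1.645 = 0.116.
Power = Φ(0.116) = 0.546.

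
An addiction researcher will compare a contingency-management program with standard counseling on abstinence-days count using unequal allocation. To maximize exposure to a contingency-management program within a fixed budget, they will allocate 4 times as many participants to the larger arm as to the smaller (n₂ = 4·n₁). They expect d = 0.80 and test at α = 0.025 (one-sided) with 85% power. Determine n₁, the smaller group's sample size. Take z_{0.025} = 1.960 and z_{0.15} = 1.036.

With allocation ratio k = n₂/n₁ = 4, Var(x̄₁−x̄₂) = σ²(1/n₁ + 1/(k·n₁)) = σ²·(k+1)/(k·n₁).
So n₁ = (1 + 1/k)·((z_{α} + z_β)/d)² = 1.250 × (2.996/0.80)².
n₁ = 1.250 × 14.03 = 17.5.
Round up: n₁ = 18, giving n₂ = 4 × 18 = 72.

n₁ = 18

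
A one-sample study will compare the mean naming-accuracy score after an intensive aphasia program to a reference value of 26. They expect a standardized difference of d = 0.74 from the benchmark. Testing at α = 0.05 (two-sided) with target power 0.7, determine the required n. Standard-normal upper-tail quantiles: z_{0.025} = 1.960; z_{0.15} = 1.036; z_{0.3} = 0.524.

n = 12

For a one-sample test: n = ((z_{α/2} + z_β) / d)².
z_{α/2} + z_β = 1.960 + 0.524 = 2.484.
n = (2.484 / 0.74)² = 3.357² = 11.27.
Round up.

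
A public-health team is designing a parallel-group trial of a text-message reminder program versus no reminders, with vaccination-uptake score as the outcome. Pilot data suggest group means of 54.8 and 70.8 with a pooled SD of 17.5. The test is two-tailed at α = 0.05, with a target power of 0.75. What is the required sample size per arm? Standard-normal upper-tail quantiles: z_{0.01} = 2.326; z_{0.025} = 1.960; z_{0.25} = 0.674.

n = 17 per group

Cohen's d = |M₁ − M₂| / SD_pooled = |54.8 − 70.8| / 17.5 = 16.0 / 17.5 = 0.914.
For two independent groups with equal n: n = 2·((z_{α/2} + z_β) / d)².
z_{α/2} + z_β = 1.960 + 0.674 = 2.634.
n = 2 × (2.634 / 0.914)² = 2 × 2.882² = 2 × 8.30 = 16.6.
Round up to the next whole participant.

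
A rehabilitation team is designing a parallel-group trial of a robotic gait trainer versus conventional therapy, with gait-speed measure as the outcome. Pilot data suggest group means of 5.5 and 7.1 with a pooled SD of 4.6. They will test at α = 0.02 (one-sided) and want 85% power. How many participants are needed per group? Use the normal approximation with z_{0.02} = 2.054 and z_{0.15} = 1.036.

Cohen's d = |M₁ − M₂| / SD_pooled = |5.5 − 7.1| / 4.6 = 1.6 / 4.6 = 0.348.
For two independent groups with equal n: n = 2·((z_{α} + z_β) / d)².
z_{α} + z_β = 2.054 + 1.036 = 3.090.
n = 2 × (3.090 / 0.348)² = 2 × 8.879² = 2 × 78.84 = 157.7.
Round up to the next whole participant.

n = 158 per group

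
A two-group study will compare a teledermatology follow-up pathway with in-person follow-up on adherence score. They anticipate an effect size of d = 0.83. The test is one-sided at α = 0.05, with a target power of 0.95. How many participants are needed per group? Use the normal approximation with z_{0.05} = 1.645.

n = 32 per group

For two independent groups with equal n: n = 2·((z_{α} + z_β) / d)².
z_{α} + z_β = 1.645 + 1.645 = 3.290.
n = 2 × (3.290 / 0.83)² = 2 × 3.964² = 2 × 15.71 = 31.4.
Round up to the next whole participant.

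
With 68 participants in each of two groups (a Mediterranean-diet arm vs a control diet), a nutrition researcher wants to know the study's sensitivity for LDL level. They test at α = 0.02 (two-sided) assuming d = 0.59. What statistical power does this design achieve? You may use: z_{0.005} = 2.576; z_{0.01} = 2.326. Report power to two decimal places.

power ≈ 0.87

For two equal groups, power = Φ(d·√(n/2) − z_{α/2}).
d·√(n/2) = 0.59 × √(68/2) = 0.59 × 5.831 = 3.440.
z_β = 3.440 − 2.326 = 1.114.
Power = Φ(1.114) = 0.867.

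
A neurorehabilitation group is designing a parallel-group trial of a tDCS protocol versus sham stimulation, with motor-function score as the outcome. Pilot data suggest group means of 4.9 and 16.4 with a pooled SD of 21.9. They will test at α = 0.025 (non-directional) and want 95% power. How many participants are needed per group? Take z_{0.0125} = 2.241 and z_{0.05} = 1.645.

Cohen's d = |M₁ − M₂| / SD_pooled = |4.9 − 16.4| / 21.9 = 11.5 / 21.9 = 0.525.
For two independent groups with equal n: n = 2·((z_{α/2} + z_β) / d)².
z_{α/2} + z_β = 2.241 + 1.645 = 3.886.
n = 2 × (3.886 / 0.525)² = 2 × 7.402² = 2 × 54.79 = 109.6.
Round up to the next whole participant.

n = 110 per group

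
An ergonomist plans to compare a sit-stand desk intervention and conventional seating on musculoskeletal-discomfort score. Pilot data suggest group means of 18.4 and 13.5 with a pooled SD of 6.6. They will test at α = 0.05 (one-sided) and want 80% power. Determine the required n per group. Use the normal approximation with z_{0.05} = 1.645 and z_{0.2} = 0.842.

Cohen's d = |M₁ − M₂| / SD_pooled = |18.4 − 13.5| / 6.6 = 4.9 / 6.6 = 0.742.
For two independent groups with equal n: n = 2·((z_{α} + z_β) / d)².
z_{α} + z_β = 1.645 + 0.842 = 2.487.
n = 2 × (2.487 / 0.742)² = 2 × 3.352² = 2 × 11.23 = 22.5.
Round up to the next whole participant.

n = 23 per group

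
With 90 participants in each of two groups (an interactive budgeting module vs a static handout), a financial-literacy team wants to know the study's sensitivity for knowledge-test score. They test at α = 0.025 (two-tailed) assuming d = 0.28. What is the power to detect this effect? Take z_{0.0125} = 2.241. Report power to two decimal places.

power ≈ 0.36

For two equal groups, power = Φ(d·√(n/2) − z_{α/2}).
d·√(n/2) = 0.28 × √(90/2) = 0.28 × 6.708 = 1.878.
z_β = 1.878 − 2.241 = -0.363.
Power = Φ(-0.363) = 0.358.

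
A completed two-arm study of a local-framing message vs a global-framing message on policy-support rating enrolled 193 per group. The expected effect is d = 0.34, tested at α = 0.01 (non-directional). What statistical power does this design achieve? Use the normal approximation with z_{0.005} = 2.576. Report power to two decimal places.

For two equal groups, power = Φ(d·√(n/2) − z_{α/2}).
d·√(n/2) = 0.34 × √(193/2) = 0.34 × 9.823 = 3.340.
z_β = 3.340 − 2.576 = 0.764.
Power = Φ(0.764) = 0.778.

power ≈ 0.78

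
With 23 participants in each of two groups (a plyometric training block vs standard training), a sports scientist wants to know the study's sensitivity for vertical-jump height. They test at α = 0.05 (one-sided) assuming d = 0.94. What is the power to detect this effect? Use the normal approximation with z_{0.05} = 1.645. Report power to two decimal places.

For two equal groups, power = Φ(d·√(n/2) − z_{α}).
d·√(n/2) = 0.94 × √(23/2) = 0.94 × 3.391 = 3.188.
z_β = 3.188 − 1.645 = 1.543.
Power = Φ(1.543) = 0.939.

power ≈ 0.94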